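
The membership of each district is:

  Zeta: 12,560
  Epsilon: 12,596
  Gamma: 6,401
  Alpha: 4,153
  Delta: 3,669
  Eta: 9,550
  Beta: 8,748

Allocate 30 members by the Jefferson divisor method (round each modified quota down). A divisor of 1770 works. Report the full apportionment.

With modified divisor 1770: modified quotas Zeta 7.096, Epsilon 7.116, Gamma 3.616, Alpha 2.346, Delta 2.073, Eta 5.395, Beta 4.942.
Rounding down: Zeta 7, Epsilon 7, Gamma 3, Alpha 2, Delta 2, Eta 5, Beta 4 (total 30).

Zeta 7, Epsilon 7, Gamma 3, Alpha 2, Delta 2, Eta 5, Beta 4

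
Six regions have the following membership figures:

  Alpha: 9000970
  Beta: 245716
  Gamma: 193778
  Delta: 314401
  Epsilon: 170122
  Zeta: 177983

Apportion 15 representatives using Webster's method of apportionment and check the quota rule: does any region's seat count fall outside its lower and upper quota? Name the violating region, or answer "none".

Standard quotas: Alpha 13.364, Beta 0.365, Gamma 0.288, Delta 0.467, Epsilon 0.253, Zeta 0.264.
Webster allocation: Alpha 14, Beta 0, Gamma 0, Delta 1, Epsilon 0, Zeta 0.
Every allocation lies between the lower and upper quota.

none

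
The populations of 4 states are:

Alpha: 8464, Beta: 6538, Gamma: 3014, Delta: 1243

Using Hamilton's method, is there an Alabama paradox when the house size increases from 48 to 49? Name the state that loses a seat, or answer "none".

none

At 48 seats: Alpha 21, Beta 16, Gamma 8, Delta 3.
At 49 seats: Alpha 21, Beta 17, Gamma 8, Delta 3.
No state's allocation decreased.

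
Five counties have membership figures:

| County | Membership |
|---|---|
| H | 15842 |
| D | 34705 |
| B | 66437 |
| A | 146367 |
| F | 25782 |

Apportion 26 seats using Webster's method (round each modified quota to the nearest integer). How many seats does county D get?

3

Standard divisor 289133/26 ≈ 11120.5; standard quotas: H 1.425, D 3.121, B 5.974, A 13.162, F 2.318.
Rounding to the nearest integer gives 1, 3, 6, 13, 2 = 25 seats, so the divisor must be adjusted.
With modified divisor 10757.8: modified quotas H 1.473, D 3.226, B 6.176, A 13.606, F 2.397.
Rounding to the nearest integer: H 1, D 3, B 6, A 14, F 2 (total 26).
D receives 3.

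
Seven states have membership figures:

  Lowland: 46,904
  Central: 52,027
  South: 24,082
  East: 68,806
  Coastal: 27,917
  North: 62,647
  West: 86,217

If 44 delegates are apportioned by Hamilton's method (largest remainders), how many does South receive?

3

The standard divisor is 368600/44 ≈ 8377.273.
Standard quotas: Lowland 5.5990, Central 6.2105, South 2.8747, East 8.2134, Coastal 3.3325, North 7.4782, West 10.2918.
Lower quotas: Lowland 5, Central 6, South 2, East 8, Coastal 3, North 7, West 10 (sum 41, leaving 3 seats).
Remainders in descending order: South 0.8747, Lowland 0.5990, North 0.4782, Coastal 0.3325, West 0.2918, East 0.2134, Central 0.2105.
Largest remainders: South, Lowland, North receive the extra seats.
South receives 3.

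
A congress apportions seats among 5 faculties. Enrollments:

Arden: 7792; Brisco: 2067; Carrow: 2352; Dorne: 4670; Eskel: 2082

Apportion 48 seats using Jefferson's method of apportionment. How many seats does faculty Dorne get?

Standard divisor 18963/48 ≈ 395.062; standard quotas: Arden 19.723, Brisco 5.232, Carrow 5.953, Dorne 11.821, Eskel 5.270.
Rounding down gives 19, 5, 5, 11, 5 = 45 seats, so the divisor must be adjusted.
With modified divisor 380: modified quotas Arden 20.505, Brisco 5.439, Carrow 6.189, Dorne 12.289, Eskel 5.479.
Rounding down: Arden 20, Brisco 5, Carrow 6, Dorne 12, Eskel 5 (total 48).
Dorne receives 12.

12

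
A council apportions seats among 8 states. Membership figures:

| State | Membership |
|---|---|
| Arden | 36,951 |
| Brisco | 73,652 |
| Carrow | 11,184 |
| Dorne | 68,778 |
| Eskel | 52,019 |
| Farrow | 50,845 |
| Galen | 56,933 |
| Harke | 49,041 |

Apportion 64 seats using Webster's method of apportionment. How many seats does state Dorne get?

Standard divisor 399403/64 ≈ 6240.672; standard quotas: Arden 5.921, Brisco 11.802, Carrow 1.792, Dorne 11.021, Eskel 8.335, Farrow 8.147, Galen 9.123, Harke 7.858.
Rounding to the nearest integer gives Arden 6, Brisco 12, Carrow 2, Dorne 11, Eskel 8, Farrow 8, Galen 9, Harke 8 — total 64, matching the house size, so no adjustment is needed.
Dorne receives 11.

11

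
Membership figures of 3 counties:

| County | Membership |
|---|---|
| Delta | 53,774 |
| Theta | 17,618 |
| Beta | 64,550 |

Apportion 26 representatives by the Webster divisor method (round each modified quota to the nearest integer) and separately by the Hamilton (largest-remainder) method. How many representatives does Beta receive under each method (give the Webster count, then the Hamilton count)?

Webster: Delta 10, Theta 3, Beta 13.
Hamilton: Delta 10, Theta 4, Beta 12.
Beta gets 13 under Webster and 12 under Hamilton.

13 and 12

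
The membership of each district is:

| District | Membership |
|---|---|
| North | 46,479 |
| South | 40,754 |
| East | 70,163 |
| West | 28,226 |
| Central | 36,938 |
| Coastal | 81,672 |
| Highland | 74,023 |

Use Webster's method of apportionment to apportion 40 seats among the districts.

Standard divisor 378255/40 ≈ 9456.375; standard quotas: North 4.915, South 4.310, East 7.420, West 2.985, Central 3.906, Coastal 8.637, Highland 7.828.
Rounding to the nearest integer gives North 5, South 4, East 7, West 3, Central 4, Coastal 9, Highland 8 — total 40, matching the house size, so no adjustment is needed.

North: 5, South: 4, East: 7, West: 3, Central: 4, Coastal: 9, Highland: 8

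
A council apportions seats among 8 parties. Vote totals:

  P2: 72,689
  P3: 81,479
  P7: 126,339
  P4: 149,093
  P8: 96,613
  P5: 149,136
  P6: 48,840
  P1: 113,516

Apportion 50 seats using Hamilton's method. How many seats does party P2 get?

4

The standard divisor is 837705/50 ≈ 16754.1.
Standard quotas: P2 4.3386, P3 4.8632, P7 7.5408, P4 8.8989, P8 5.7665, P5 8.9015, P6 2.9151, P1 6.7754.
Lower quotas: P2 4, P3 4, P7 7, P4 8, P8 5, P5 8, P6 2, P1 6 (sum 44, leaving 6 seats).
Remainders in descending order: P6 0.9151, P5 0.9015, P4 0.8989, P3 0.8632, P1 0.7754, P8 0.7665, P7 0.5408, P2 0.3386.
Largest remainders: P6, P5, P4, P3, P1, P8 receive the extra seats.
P2 receives 4.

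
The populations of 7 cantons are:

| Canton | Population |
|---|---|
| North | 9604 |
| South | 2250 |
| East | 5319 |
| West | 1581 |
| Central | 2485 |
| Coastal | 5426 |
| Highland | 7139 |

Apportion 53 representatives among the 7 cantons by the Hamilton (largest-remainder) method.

North: 15; South: 4; East: 8; West: 2; Central: 4; Coastal: 9; Highland: 11

Standard divisor: 33804 ÷ 53 ≈ 637.811.
Standard quotas: North 15.0577, South 3.5277, East 8.3395, West 2.4788, Central 3.8961, Coastal 8.5072, Highland 11.1930.
Lower quotas: North 15, South 3, East 8, West 2, Central 3, Coastal 8, Highland 11 (sum 50, leaving 3 seats).
Remainders in descending order: Central 0.8961, South 0.5277, Coastal 0.5072, West 0.4788, East 0.3395, Highland 0.1930, North 0.0577.
The surplus seats go to Central, South, Coastal.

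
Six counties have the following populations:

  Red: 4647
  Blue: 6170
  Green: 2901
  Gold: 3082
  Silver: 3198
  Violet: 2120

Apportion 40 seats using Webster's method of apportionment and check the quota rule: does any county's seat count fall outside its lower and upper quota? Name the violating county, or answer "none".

Standard quotas: Red 8.404, Blue 11.158, Green 5.246, Gold 5.574, Silver 5.784, Violet 3.834.
Webster allocation: Red 8, Blue 11, Green 5, Gold 6, Silver 6, Violet 4.
Every allocation lies between the lower and upper quota.

none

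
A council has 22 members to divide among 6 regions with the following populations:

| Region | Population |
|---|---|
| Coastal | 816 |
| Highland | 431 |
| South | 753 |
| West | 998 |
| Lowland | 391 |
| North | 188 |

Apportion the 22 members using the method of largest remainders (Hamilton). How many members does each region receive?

Coastal=5, Highland=3, South=5, West=6, Lowland=2, North=1

The standard divisor is 3577/22 ≈ 162.591.
Standard quotas: Coastal 5.019, Highland 2.651, South 4.631, West 6.138, Lowland 2.405, North 1.156.
Lower quotas: Coastal 5, Highland 2, South 4, West 6, Lowland 2, North 1 (sum 20, leaving 2 seats).
Remainders in descending order: Highland 0.651, South 0.631, Lowland 0.405, North 0.156, West 0.138, Coastal 0.019.
Largest remainders: Highland, South receive the extra seats.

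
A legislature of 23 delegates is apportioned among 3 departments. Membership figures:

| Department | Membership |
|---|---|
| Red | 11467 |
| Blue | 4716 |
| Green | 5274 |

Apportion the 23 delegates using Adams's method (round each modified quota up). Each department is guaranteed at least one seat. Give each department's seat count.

Red 12, Blue 5, Green 6

Standard divisor 21457/23 ≈ 932.913; standard quotas: Red 12.292, Blue 5.055, Green 5.653.
Rounding up gives 13, 6, 6 = 25 seats, so the divisor must be adjusted.
With modified divisor 1000: modified quotas Red 11.467, Blue 4.716, Green 5.274.
Rounding up: Red 12, Blue 5, Green 6 (total 23).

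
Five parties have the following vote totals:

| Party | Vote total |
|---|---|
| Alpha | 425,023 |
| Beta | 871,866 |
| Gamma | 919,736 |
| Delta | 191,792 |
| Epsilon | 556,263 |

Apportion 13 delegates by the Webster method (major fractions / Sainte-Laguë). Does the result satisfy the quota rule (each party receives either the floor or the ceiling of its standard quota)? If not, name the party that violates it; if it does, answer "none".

none

Standard quotas: Alpha 1.864, Beta 3.823, Gamma 4.033, Delta 0.841, Epsilon 2.439.
Webster allocation: Alpha 2, Beta 4, Gamma 4, Delta 1, Epsilon 2.
Every allocation lies between the lower and upper quota.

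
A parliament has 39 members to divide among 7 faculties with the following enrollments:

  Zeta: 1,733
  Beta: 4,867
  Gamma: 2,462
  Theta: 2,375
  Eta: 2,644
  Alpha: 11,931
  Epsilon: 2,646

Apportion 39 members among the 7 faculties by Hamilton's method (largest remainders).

The standard divisor is 28658/39 ≈ 734.821.
Standard quotas: Zeta 2.3584, Beta 6.6234, Gamma 3.3505, Theta 3.2321, Eta 3.5982, Alpha 16.2366, Epsilon 3.6009.
Lower quotas: Zeta 2, Beta 6, Gamma 3, Theta 3, Eta 3, Alpha 16, Epsilon 3 (sum 36, leaving 3 seats).
Remainders in descending order: Beta 0.6234, Epsilon 0.6009, Eta 0.5982, Zeta 0.3584, Gamma 0.3505, Alpha 0.2366, Theta 0.2321.
The surplus seats go to Beta, Epsilon, Eta.

Zeta: 2, Beta: 7, Gamma: 3, Theta: 3, Eta: 4, Alpha: 16, Epsilon: 4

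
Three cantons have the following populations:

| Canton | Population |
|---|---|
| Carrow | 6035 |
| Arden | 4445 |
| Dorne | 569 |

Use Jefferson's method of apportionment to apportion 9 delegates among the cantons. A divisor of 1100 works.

Carrow 5; Arden 4; Dorne 0

With modified divisor 1100: modified quotas Carrow 5.486, Arden 4.041, Dorne 0.517.
Rounding down: Carrow 5, Arden 4, Dorne 0 (total 9).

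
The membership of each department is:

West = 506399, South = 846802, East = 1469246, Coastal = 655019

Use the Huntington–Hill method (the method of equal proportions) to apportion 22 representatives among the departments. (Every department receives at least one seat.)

With divisor 154738: modified quotas West 3.273, South 5.472, East 9.495, Coastal 4.233.
Geometric-mean thresholds: West √(3·4)=3.464, South √(5·6)=5.477, East √(9·10)=9.487, Coastal √(4·5)=4.472.
Each quota rounded against its threshold gives West 3, South 5, East 10, Coastal 4 (total 22).

West 3, South 5, East 10, Coastal 4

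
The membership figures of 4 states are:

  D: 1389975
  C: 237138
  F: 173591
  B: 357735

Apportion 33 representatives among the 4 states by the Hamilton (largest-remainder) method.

D: 21, C: 4, F: 3, B: 5

Standard divisor: 2158439 ÷ 33 ≈ 65407.242.
Standard quotas: D 21.2511, C 3.6256, F 2.6540, B 5.4693.
Lower quotas: D 21, C 3, F 2, B 5 (sum 31, leaving 2 seats).
Remainders in descending order: F 0.6540, C 0.6256, B 0.4693, D 0.2511.
Largest remainders: F, C receive the extra seats.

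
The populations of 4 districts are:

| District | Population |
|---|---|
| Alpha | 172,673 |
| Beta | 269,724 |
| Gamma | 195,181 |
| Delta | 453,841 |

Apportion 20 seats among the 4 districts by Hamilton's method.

Alpha 3, Beta 5, Gamma 4, Delta 8

Standard divisor: 1091419 ÷ 20 ≈ 54570.95.
Standard quotas: Alpha 3.1642, Beta 4.9426, Gamma 3.5766, Delta 8.3165.
Lower quotas: Alpha 3, Beta 4, Gamma 3, Delta 8 (sum 18, leaving 2 seats).
Remainders in descending order: Beta 0.9426, Gamma 0.5766, Delta 0.3165, Alpha 0.1642.
The surplus seats go to Beta, Gamma.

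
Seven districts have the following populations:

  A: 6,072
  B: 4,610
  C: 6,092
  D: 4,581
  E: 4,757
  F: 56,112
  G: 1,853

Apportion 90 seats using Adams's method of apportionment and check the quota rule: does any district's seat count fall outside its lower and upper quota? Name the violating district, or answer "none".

F

Standard quotas: A 6.500, B 4.935, C 6.521, D 4.904, E 5.092, F 60.065, G 1.984.
Adams allocation: A 7, B 5, C 7, D 5, E 5, F 59, G 2.
F has quota 60.065 (lower 60, upper 61) but receives 59 — outside the quota interval.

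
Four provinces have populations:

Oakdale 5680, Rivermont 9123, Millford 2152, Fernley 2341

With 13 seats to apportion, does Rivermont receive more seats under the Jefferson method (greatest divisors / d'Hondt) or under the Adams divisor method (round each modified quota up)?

Jefferson

Jefferson: Oakdale 4, Rivermont 7, Millford 1, Fernley 1.
Adams: Oakdale 4, Rivermont 5, Millford 2, Fernley 2.
Rivermont gets 7 under Jefferson and 5 under Adams.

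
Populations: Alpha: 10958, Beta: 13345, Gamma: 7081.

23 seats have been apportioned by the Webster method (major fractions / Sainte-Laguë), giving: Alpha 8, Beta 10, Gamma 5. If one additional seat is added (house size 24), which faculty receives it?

Alpha

Priority for the next seat is population ÷ (current seats + 0.5).
Priorities: Alpha 1289.176, Beta 1270.952, Gamma 1287.455.
Highest priority: Alpha.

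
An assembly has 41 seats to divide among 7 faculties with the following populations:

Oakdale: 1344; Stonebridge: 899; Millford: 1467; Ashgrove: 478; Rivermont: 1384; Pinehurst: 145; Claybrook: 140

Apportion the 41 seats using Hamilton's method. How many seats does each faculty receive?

Total 5857; standard divisor 5857/41 ≈ 142.854.
Standard quotas: Oakdale 9.408, Stonebridge 6.293, Millford 10.269, Ashgrove 3.346, Rivermont 9.688, Pinehurst 1.015, Claybrook 0.980.
Lower quotas: Oakdale 9, Stonebridge 6, Millford 10, Ashgrove 3, Rivermont 9, Pinehurst 1, Claybrook 0 (sum 38, leaving 3 seats).
Remainders in descending order: Claybrook 0.980, Rivermont 0.688, Oakdale 0.408, Ashgrove 0.346, Stonebridge 0.293, Millford 0.269, Pinehurst 0.015.
The surplus seats go to Claybrook, Rivermont, Oakdale.

Oakdale=10, Stonebridge=6, Millford=10, Ashgrove=3, Rivermont=10, Pinehurst=1, Claybrook=1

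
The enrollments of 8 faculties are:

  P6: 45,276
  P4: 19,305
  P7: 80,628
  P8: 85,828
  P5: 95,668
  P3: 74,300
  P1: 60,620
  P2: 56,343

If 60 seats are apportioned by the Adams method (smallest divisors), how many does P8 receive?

10

Standard divisor 517968/60 ≈ 8632.8; standard quotas: P6 5.245, P4 2.236, P7 9.340, P8 9.942, P5 11.082, P3 8.607, P1 7.022, P2 6.527.
Rounding up gives 6, 3, 10, 10, 12, 9, 8, 7 = 65 seats, so the divisor must be adjusted.
With modified divisor 9340: modified quotas P6 4.848, P4 2.067, P7 8.633, P8 9.189, P5 10.243, P3 7.955, P1 6.490, P2 6.032.
Rounding up: P6 5, P4 3, P7 9, P8 10, P5 11, P3 8, P1 7, P2 7 (total 60).
P8 receives 10.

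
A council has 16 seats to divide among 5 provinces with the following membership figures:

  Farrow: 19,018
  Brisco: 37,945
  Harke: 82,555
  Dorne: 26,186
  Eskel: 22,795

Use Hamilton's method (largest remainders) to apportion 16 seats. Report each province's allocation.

Farrow=2, Brisco=3, Harke=7, Dorne=2, Eskel=2

The standard divisor is 188499/16 ≈ 11781.188.
Standard quotas: Farrow 1.6143, Brisco 3.2208, Harke 7.0074, Dorne 2.2227, Eskel 1.9349.
Lower quotas: Farrow 1, Brisco 3, Harke 7, Dorne 2, Eskel 1 (sum 14, leaving 2 seats).
Remainders in descending order: Eskel 0.9349, Farrow 0.6143, Dorne 0.2227, Brisco 0.2208, Harke 0.0074.
The surplus seats go to Eskel, Farrow.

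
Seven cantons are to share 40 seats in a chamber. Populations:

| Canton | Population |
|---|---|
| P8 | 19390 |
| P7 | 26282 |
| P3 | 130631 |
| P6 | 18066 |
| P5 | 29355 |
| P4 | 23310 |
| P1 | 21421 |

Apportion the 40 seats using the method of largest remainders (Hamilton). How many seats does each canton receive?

P8: 3, P7: 4, P3: 19, P6: 3, P5: 4, P4: 4, P1: 3

Standard divisor: 268455 ÷ 40 ≈ 6711.375.
Standard quotas: P8 2.8891, P7 3.9160, P3 19.4641, P6 2.6918, P5 4.3739, P4 3.4732, P1 3.1917.
Lower quotas: P8 2, P7 3, P3 19, P6 2, P5 4, P4 3, P1 3 (sum 36, leaving 4 seats).
Remainders in descending order: P7 0.9160, P8 0.8891, P6 0.6918, P4 0.4732, P3 0.4641, P5 0.3739, P1 0.1917.
Largest remainders: P7, P8, P6, P4 receive the extra seats.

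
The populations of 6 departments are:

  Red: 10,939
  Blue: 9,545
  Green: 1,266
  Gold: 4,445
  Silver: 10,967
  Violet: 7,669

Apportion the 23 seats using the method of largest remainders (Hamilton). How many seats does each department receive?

Standard divisor: 44831 ÷ 23 ≈ 1949.174.
Standard quotas: Red 5.6121, Blue 4.8969, Green 0.6495, Gold 2.2805, Silver 5.6265, Violet 3.9345.
Lower quotas: Red 5, Blue 4, Green 0, Gold 2, Silver 5, Violet 3 (sum 19, leaving 4 seats).
Remainders in descending order: Violet 0.9345, Blue 0.8969, Green 0.6495, Silver 0.6265, Red 0.6121, Gold 0.2805.
The surplus seats go to Violet, Blue, Green, Silver.

Red: 5, Blue: 5, Green: 1, Gold: 2, Silver: 6, Violet: 4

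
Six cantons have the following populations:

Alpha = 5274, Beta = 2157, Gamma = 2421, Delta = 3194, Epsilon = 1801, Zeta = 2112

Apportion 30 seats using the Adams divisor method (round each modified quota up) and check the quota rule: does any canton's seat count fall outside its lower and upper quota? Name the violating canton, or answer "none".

Standard quotas: Alpha 9.330, Beta 3.816, Gamma 4.283, Delta 5.650, Epsilon 3.186, Zeta 3.736.
Adams allocation: Alpha 9, Beta 4, Gamma 4, Delta 6, Epsilon 3, Zeta 4.
Every allocation lies between the lower and upper quota.

none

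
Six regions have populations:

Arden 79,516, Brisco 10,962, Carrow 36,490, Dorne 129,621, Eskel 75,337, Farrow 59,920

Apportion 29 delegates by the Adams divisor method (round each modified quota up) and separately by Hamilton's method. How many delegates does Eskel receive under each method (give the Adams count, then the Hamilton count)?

6 and 5

Adams: Arden 6, Brisco 1, Carrow 3, Dorne 9, Eskel 6, Farrow 4.
Hamilton: Arden 6, Brisco 1, Carrow 3, Dorne 10, Eskel 5, Farrow 4.
Eskel gets 6 under Adams and 5 under Hamilton.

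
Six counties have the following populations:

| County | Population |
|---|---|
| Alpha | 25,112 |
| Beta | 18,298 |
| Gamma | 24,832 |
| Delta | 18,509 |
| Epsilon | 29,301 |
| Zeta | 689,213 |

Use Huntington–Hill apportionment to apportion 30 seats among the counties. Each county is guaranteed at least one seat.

With divisor 27585: modified quotas Alpha 0.910, Beta 0.663, Gamma 0.900, Delta 0.671, Epsilon 1.062, Zeta 24.985.
Geometric-mean thresholds: Alpha (min 1), Beta (min 1), Gamma (min 1), Delta (min 1), Epsilon √(1·2)=1.414, Zeta √(24·25)=24.495.
Each quota rounded against its threshold gives Alpha 1, Beta 1, Gamma 1, Delta 1, Epsilon 1, Zeta 25 (total 30).

Alpha 1; Beta 1; Gamma 1; Delta 1; Epsilon 1; Zeta 25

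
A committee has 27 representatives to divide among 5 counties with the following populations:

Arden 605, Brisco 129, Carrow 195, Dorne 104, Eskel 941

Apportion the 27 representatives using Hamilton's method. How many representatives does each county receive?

Arden: 8, Brisco: 2, Carrow: 3, Dorne: 1, Eskel: 13

The standard divisor is 1974/27 ≈ 73.111.
Standard quotas: Arden 8.275, Brisco 1.764, Carrow 2.667, Dorne 1.422, Eskel 12.871.
Lower quotas: Arden 8, Brisco 1, Carrow 2, Dorne 1, Eskel 12 (sum 24, leaving 3 seats).
Remainders in descending order: Eskel 0.871, Brisco 0.764, Carrow 0.667, Dorne 0.422, Arden 0.275.
Largest remainders: Eskel, Brisco, Carrow receive the extra seats.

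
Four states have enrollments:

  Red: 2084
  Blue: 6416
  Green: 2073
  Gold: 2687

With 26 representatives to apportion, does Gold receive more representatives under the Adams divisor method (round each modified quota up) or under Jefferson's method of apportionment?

Adams: Red 4, Blue 12, Green 4, Gold 6.
Jefferson: Red 4, Blue 13, Green 4, Gold 5.
Gold gets 6 under Adams and 5 under Jefferson.

Adams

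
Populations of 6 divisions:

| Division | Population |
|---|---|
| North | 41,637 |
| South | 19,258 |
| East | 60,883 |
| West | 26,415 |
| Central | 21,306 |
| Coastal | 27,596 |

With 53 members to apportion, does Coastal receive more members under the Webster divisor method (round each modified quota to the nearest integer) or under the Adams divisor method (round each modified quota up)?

Adams

Webster: North 11, South 5, East 17, West 7, Central 6, Coastal 7.
Adams: North 11, South 5, East 16, West 7, Central 6, Coastal 8.
Coastal gets 7 under Webster and 8 under Adams.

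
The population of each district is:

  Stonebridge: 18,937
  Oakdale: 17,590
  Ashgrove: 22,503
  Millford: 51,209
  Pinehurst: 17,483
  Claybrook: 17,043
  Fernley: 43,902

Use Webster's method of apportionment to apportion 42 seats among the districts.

Stonebridge 4, Oakdale 4, Ashgrove 5, Millford 11, Pinehurst 4, Claybrook 4, Fernley 10

Standard divisor 188667/42 ≈ 4492.071; standard quotas: Stonebridge 4.216, Oakdale 3.916, Ashgrove 5.009, Millford 11.400, Pinehurst 3.892, Claybrook 3.794, Fernley 9.773.
Rounding to the nearest integer gives Stonebridge 4, Oakdale 4, Ashgrove 5, Millford 11, Pinehurst 4, Claybrook 4, Fernley 10 — total 42, matching the house size, so no adjustment is needed.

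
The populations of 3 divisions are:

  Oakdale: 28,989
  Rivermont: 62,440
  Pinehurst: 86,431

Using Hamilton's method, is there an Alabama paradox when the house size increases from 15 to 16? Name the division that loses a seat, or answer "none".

At 15 seats: Oakdale 3, Rivermont 5, Pinehurst 7.
At 16 seats: Oakdale 2, Rivermont 6, Pinehurst 8.
Oakdale drops from 3 to 2.

Oakdale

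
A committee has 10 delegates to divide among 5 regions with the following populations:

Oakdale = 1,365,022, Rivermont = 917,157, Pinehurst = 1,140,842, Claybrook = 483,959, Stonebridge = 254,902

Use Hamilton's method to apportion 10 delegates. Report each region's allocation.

Oakdale 3, Rivermont 2, Pinehurst 3, Claybrook 1, Stonebridge 1

The standard divisor is 4161882/10 ≈ 416188.2.
Standard quotas: Oakdale 3.2798, Rivermont 2.2037, Pinehurst 2.7412, Claybrook 1.1628, Stonebridge 0.6125.
Lower quotas: Oakdale 3, Rivermont 2, Pinehurst 2, Claybrook 1, Stonebridge 0 (sum 8, leaving 2 seats).
Remainders in descending order: Pinehurst 0.7412, Stonebridge 0.6125, Oakdale 0.2798, Rivermont 0.2037, Claybrook 0.1628.
The surplus seats go to Pinehurst, Stonebridge.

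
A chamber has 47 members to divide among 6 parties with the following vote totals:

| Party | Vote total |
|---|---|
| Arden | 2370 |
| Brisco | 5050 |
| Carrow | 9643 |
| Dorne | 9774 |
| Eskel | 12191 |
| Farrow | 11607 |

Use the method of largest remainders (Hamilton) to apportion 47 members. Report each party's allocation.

The standard divisor is 50635/47 ≈ 1077.34.
Standard quotas: Arden 2.1999, Brisco 4.6875, Carrow 8.9507, Dorne 9.0723, Eskel 11.3158, Farrow 10.7738.
Lower quotas: Arden 2, Brisco 4, Carrow 8, Dorne 9, Eskel 11, Farrow 10 (sum 44, leaving 3 seats).
Remainders in descending order: Carrow 0.9507, Farrow 0.7738, Brisco 0.6875, Eskel 0.3158, Arden 0.1999, Dorne 0.0723.
Largest remainders: Carrow, Farrow, Brisco receive the extra seats.

Arden: 2, Brisco: 5, Carrow: 9, Dorne: 9, Eskel: 11, Farrow: 11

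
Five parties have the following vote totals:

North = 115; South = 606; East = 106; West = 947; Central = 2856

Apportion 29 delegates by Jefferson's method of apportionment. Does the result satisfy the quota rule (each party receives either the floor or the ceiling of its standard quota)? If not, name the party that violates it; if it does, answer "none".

Standard quotas: North 0.720, South 3.796, East 0.664, West 5.932, Central 17.889.
Jefferson allocation: North 0, South 4, East 0, West 6, Central 19.
Central has quota 17.889 (lower 17, upper 18) but receives 19 — outside the quota interval.

Central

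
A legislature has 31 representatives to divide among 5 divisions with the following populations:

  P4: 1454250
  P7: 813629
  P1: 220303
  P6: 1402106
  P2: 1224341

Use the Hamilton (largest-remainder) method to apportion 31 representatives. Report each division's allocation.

The standard divisor is 5114629/31 ≈ 164988.032.
Standard quotas: P4 8.8143, P7 4.9314, P1 1.3353, P6 8.4982, P2 7.4208.
Lower quotas: P4 8, P7 4, P1 1, P6 8, P2 7 (sum 28, leaving 3 seats).
Remainders in descending order: P7 0.9314, P4 0.8143, P6 0.4982, P2 0.4208, P1 0.3353.
Largest remainders: P7, P4, P6 receive the extra seats.

P4 9, P7 5, P1 1, P6 9, P2 7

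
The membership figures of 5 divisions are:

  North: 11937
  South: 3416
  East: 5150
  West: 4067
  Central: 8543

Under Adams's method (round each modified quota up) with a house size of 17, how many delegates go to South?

2

Standard divisor 33113/17 ≈ 1947.824; standard quotas: North 6.128, South 1.754, East 2.644, West 2.088, Central 4.386.
Rounding up gives 7, 2, 3, 3, 5 = 20 seats, so the divisor must be adjusted.
With modified divisor 2300: modified quotas North 5.190, South 1.485, East 2.239, West 1.768, Central 3.714.
Rounding up: North 6, South 2, East 3, West 2, Central 4 (total 17).
South receives 2.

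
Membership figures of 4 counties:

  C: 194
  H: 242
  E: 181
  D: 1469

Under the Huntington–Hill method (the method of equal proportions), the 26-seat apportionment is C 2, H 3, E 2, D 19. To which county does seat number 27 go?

Priority for the next seat is population ÷ (√(s·(s+1))).
Priorities: C 79.200, H 69.859, E 73.893, D 75.358.
Highest priority: C.

C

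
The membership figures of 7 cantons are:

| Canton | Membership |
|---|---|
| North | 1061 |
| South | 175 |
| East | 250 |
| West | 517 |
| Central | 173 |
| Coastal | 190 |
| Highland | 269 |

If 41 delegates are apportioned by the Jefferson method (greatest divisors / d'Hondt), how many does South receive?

2

Standard divisor 2635/41 ≈ 64.268; standard quotas: North 16.509, South 2.723, East 3.890, West 8.044, Central 2.692, Coastal 2.956, Highland 4.186.
Rounding down gives 16, 2, 3, 8, 2, 2, 4 = 37 seats, so the divisor must be adjusted.
With modified divisor 58.76: modified quotas North 18.057, South 2.978, East 4.255, West 8.799, Central 2.944, Coastal 3.233, Highland 4.578.
Rounding down: North 18, South 2, East 4, West 8, Central 2, Coastal 3, Highland 4 (total 41).
South receives 2.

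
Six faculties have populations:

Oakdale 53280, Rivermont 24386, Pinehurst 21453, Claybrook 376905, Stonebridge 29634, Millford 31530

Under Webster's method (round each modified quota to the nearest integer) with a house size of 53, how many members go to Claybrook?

38

Standard divisor 537188/53 ≈ 10135.623; standard quotas: Oakdale 5.257, Rivermont 2.406, Pinehurst 2.117, Claybrook 37.186, Stonebridge 2.924, Millford 3.111.
Rounding to the nearest integer gives 5, 2, 2, 37, 3, 3 = 52 seats, so the divisor must be adjusted.
With modified divisor 9900: modified quotas Oakdale 5.382, Rivermont 2.463, Pinehurst 2.167, Claybrook 38.071, Stonebridge 2.993, Millford 3.185.
Rounding to the nearest integer: Oakdale 5, Rivermont 2, Pinehurst 2, Claybrook 38, Stonebridge 3, Millford 3 (total 53).
Claybrook receives 38.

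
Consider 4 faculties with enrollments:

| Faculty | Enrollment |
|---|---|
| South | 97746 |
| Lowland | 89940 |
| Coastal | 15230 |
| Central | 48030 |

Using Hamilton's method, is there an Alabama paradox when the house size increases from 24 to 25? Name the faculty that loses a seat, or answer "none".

At 24 seats: South 9, Lowland 9, Coastal 1, Central 5.
At 25 seats: South 10, Lowland 9, Coastal 1, Central 5.
No faculty's allocation decreased.

none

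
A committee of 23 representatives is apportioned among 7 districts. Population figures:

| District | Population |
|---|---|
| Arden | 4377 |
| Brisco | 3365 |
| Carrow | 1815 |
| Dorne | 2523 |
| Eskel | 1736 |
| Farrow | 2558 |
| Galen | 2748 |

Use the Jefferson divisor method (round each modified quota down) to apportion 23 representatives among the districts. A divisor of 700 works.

Arden 6, Brisco 4, Carrow 2, Dorne 3, Eskel 2, Farrow 3, Galen 3

With modified divisor 700: modified quotas Arden 6.253, Brisco 4.807, Carrow 2.593, Dorne 3.604, Eskel 2.480, Farrow 3.654, Galen 3.926.
Rounding down: Arden 6, Brisco 4, Carrow 2, Dorne 3, Eskel 2, Farrow 3, Galen 3 (total 23).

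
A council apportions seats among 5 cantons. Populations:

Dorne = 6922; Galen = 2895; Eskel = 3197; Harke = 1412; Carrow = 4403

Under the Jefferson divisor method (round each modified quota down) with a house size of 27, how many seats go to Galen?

Standard divisor 18829/27 ≈ 697.37; standard quotas: Dorne 9.926, Galen 4.151, Eskel 4.584, Harke 2.025, Carrow 6.314.
Rounding down gives 9, 4, 4, 2, 6 = 25 seats, so the divisor must be adjusted.
With modified divisor 634: modified quotas Dorne 10.918, Galen 4.566, Eskel 5.043, Harke 2.227, Carrow 6.945.
Rounding down: Dorne 10, Galen 4, Eskel 5, Harke 2, Carrow 6 (total 27).
Galen receives 4.

4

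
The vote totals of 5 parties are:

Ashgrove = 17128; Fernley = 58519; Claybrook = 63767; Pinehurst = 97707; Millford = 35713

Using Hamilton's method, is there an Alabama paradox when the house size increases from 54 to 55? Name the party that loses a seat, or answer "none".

At 54 seats: Ashgrove 3, Fernley 12, Claybrook 13, Pinehurst 19, Millford 7.
At 55 seats: Ashgrove 3, Fernley 12, Claybrook 13, Pinehurst 20, Millford 7.
No party's allocation decreased.

none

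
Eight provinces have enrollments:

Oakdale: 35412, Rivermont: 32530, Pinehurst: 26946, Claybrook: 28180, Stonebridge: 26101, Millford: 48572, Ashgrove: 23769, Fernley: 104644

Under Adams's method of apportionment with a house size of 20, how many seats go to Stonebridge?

2

Standard divisor 326154/20 ≈ 16307.7; standard quotas: Oakdale 2.171, Rivermont 1.995, Pinehurst 1.652, Claybrook 1.728, Stonebridge 1.601, Millford 2.978, Ashgrove 1.458, Fernley 6.417.
Rounding up gives 3, 2, 2, 2, 2, 3, 2, 7 = 23 seats, so the divisor must be adjusted.
With modified divisor 22300: modified quotas Oakdale 1.588, Rivermont 1.459, Pinehurst 1.208, Claybrook 1.264, Stonebridge 1.170, Millford 2.178, Ashgrove 1.066, Fernley 4.693.
Rounding up: Oakdale 2, Rivermont 2, Pinehurst 2, Claybrook 2, Stonebridge 2, Millford 3, Ashgrove 2, Fernley 5 (total 20).
Stonebridge receives 2.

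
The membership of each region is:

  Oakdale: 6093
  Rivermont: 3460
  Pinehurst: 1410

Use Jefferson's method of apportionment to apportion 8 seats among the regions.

Oakdale=5, Rivermont=2, Pinehurst=1

Standard divisor 10963/8 ≈ 1370.375; standard quotas: Oakdale 4.446, Rivermont 2.525, Pinehurst 1.029.
Rounding down gives 4, 2, 1 = 7 seats, so the divisor must be adjusted.
With modified divisor 1200: modified quotas Oakdale 5.077, Rivermont 2.883, Pinehurst 1.175.
Rounding down: Oakdale 5, Rivermont 2, Pinehurst 1 (total 8).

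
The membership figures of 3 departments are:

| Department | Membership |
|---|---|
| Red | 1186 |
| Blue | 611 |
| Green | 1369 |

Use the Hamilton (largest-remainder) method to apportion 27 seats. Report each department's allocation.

Red: 10; Blue: 5; Green: 12

Total 3166; standard divisor 3166/27 ≈ 117.259.
Standard quotas: Red 10.114, Blue 5.211, Green 11.675.
Lower quotas: Red 10, Blue 5, Green 11 (sum 26, leaving 1 seat).
Remainders in descending order: Green 0.675, Blue 0.211, Red 0.114.
Largest remainder: Green receives the extra seat.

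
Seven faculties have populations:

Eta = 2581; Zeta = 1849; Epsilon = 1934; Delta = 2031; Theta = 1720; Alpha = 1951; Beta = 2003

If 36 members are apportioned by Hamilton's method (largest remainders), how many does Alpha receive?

Standard divisor: 14069 ÷ 36 ≈ 390.806.
Standard quotas: Eta 6.604, Zeta 4.731, Epsilon 4.949, Delta 5.197, Theta 4.401, Alpha 4.992, Beta 5.125.
Lower quotas: Eta 6, Zeta 4, Epsilon 4, Delta 5, Theta 4, Alpha 4, Beta 5 (sum 32, leaving 4 seats).
Remainders in descending order: Alpha 0.992, Epsilon 0.949, Zeta 0.731, Eta 0.604, Theta 0.401, Delta 0.197, Beta 0.125.
Largest remainders: Alpha, Epsilon, Zeta, Eta receive the extra seats.
Alpha receives 5.

5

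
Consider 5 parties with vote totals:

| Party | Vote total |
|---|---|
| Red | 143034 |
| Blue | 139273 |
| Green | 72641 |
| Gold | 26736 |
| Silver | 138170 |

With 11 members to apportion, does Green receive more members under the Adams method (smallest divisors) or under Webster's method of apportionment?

Adams: Red 3, Blue 3, Green 2, Gold 1, Silver 2.
Webster: Red 3, Blue 3, Green 1, Gold 1, Silver 3.
Green gets 2 under Adams and 1 under Webster.

Adams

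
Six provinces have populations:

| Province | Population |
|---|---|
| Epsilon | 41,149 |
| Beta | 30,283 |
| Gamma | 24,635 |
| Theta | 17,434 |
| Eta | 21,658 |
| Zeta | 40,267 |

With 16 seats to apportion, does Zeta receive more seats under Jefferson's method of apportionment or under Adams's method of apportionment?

Jefferson: Epsilon 4, Beta 3, Gamma 2, Theta 1, Eta 2, Zeta 4.
Adams: Epsilon 4, Beta 3, Gamma 2, Theta 2, Eta 2, Zeta 3.
Zeta gets 4 under Jefferson and 3 under Adams.

Jefferson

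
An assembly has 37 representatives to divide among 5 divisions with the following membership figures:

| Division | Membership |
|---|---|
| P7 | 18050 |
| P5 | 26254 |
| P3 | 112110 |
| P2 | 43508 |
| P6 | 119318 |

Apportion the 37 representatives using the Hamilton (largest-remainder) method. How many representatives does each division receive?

P7: 2; P5: 3; P3: 13; P2: 5; P6: 14

Total 319240; standard divisor 319240/37 ≈ 8628.108.
Standard quotas: P7 2.0920, P5 3.0428, P3 12.9936, P2 5.0426, P6 13.8290.
Lower quotas: P7 2, P5 3, P3 12, P2 5, P6 13 (sum 35, leaving 2 seats).
Remainders in descending order: P3 0.9936, P6 0.8290, P7 0.0920, P5 0.0428, P2 0.0426.
Largest remainders: P3, P6 receive the extra seats.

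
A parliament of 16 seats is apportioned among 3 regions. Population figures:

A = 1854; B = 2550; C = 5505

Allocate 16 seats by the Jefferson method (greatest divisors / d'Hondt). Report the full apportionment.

A: 3; B: 4; C: 9

Standard divisor 9909/16 ≈ 619.312; standard quotas: A 2.994, B 4.117, C 8.889.
Rounding down gives 2, 4, 8 = 14 seats, so the divisor must be adjusted.
With modified divisor 600: modified quotas A 3.090, B 4.250, C 9.175.
Rounding down: A 3, B 4, C 9 (total 16).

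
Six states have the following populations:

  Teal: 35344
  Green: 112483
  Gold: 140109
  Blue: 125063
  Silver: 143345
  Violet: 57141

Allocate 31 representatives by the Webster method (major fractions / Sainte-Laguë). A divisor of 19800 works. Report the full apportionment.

Teal: 2, Green: 6, Gold: 7, Blue: 6, Silver: 7, Violet: 3

With modified divisor 19800: modified quotas Teal 1.785, Green 5.681, Gold 7.076, Blue 6.316, Silver 7.240, Violet 2.886.
Rounding to the nearest integer: Teal 2, Green 6, Gold 7, Blue 6, Silver 7, Violet 3 (total 31).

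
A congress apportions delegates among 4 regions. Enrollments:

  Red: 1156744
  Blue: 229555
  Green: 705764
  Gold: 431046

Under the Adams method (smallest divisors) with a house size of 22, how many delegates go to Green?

Standard divisor 2523109/22 ≈ 114686.773; standard quotas: Red 10.086, Blue 2.002, Green 6.154, Gold 3.758.
Rounding up gives 11, 3, 7, 4 = 25 seats, so the divisor must be adjusted.
With modified divisor 123100: modified quotas Red 9.397, Blue 1.865, Green 5.733, Gold 3.502.
Rounding up: Red 10, Blue 2, Green 6, Gold 4 (total 22).
Green receives 6.

6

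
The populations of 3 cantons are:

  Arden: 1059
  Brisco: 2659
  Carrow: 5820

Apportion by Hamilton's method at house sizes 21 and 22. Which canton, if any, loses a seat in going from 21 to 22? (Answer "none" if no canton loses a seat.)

At 21 seats: Arden 2, Brisco 6, Carrow 13.
At 22 seats: Arden 3, Brisco 6, Carrow 13.
No canton's allocation decreased.

none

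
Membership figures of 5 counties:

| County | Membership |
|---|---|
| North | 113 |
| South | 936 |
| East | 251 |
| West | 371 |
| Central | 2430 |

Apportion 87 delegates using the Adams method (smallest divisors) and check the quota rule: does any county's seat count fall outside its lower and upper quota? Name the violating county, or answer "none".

Standard quotas: North 2.397, South 19.857, East 5.325, West 7.871, Central 51.551.
Adams allocation: North 3, South 20, East 6, West 8, Central 50.
Central has quota 51.551 (lower 51, upper 52) but receives 50 — outside the quota interval.

Central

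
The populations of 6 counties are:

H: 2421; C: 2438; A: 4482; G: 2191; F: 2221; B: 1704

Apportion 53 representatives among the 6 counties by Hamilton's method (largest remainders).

H 8; C 8; A 15; G 8; F 8; B 6

The standard divisor is 15457/53 ≈ 291.642.
Standard quotas: H 8.301, C 8.360, A 15.368, G 7.513, F 7.616, B 5.843.
Lower quotas: H 8, C 8, A 15, G 7, F 7, B 5 (sum 50, leaving 3 seats).
Remainders in descending order: B 0.843, F 0.616, G 0.513, A 0.368, C 0.360, H 0.301.
The surplus seats go to B, F, G.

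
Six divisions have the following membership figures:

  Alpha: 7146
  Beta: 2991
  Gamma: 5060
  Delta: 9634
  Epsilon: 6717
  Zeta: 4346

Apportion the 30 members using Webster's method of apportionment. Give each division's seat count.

Alpha 6; Beta 2; Gamma 4; Delta 8; Epsilon 6; Zeta 4

Standard divisor 35894/30 ≈ 1196.467; standard quotas: Alpha 5.973, Beta 2.500, Gamma 4.229, Delta 8.052, Epsilon 5.614, Zeta 3.632.
Rounding to the nearest integer gives Alpha 6, Beta 2, Gamma 4, Delta 8, Epsilon 6, Zeta 4 — total 30, matching the house size, so no adjustment is needed.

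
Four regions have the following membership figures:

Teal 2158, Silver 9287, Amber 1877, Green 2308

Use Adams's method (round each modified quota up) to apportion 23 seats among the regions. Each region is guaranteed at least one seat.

Standard divisor 15630/23 ≈ 679.565; standard quotas: Teal 3.176, Silver 13.666, Amber 2.762, Green 3.396.
Rounding up gives 4, 14, 3, 4 = 25 seats, so the divisor must be adjusted.
With modified divisor 740: modified quotas Teal 2.916, Silver 12.550, Amber 2.536, Green 3.119.
Rounding up: Teal 3, Silver 13, Amber 3, Green 4 (total 23).

Teal 3; Silver 13; Amber 3; Green 4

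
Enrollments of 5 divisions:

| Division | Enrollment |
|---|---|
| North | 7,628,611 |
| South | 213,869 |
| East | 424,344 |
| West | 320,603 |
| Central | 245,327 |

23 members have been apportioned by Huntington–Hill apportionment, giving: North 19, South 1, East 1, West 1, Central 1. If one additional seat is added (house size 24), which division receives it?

North

Priority for the next seat is population ÷ (√(s·(s+1))).
Priorities: North 391339.487, South 151228.220, East 300056.520, West 226700.555, Central 173472.385.
Highest priority: North.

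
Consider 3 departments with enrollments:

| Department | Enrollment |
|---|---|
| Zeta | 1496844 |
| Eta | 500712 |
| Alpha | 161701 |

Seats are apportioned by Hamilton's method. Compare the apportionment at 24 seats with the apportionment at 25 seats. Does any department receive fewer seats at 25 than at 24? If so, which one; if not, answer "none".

none

At 24 seats: Zeta 17, Eta 5, Alpha 2.
At 25 seats: Zeta 17, Eta 6, Alpha 2.
No department's allocation decreased.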